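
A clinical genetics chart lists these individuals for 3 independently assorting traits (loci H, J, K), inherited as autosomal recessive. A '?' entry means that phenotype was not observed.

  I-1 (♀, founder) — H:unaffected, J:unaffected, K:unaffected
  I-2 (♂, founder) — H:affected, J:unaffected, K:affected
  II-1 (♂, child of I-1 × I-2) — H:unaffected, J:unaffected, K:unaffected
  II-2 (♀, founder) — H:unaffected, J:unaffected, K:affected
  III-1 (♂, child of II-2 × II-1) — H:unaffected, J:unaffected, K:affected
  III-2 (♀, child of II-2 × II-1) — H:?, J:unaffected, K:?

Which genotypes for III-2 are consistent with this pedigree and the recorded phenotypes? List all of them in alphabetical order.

H/I-1 un ·: HH|Hh
H/I-2 aff ·: hh
H/II-1 un I-1×I-2: Hh
H/II-2 un ·: HH|Hh
H/III-1 un II-2×II-1: HH|Hh
H/III-2 ? II-2×II-1: HH|Hh|hh
⇒ H over [I-1,I-2,II-1,II-2,III-1,III-2]: 20 consistent
J/I-1 un ·: JJ|Jj
J/I-2 un ·: JJ|Jj
J/II-1 un I-1×I-2: JJ|Jj
J/II-2 un ·: JJ|Jj
J/III-1 un II-2×II-1: JJ|Jj
J/III-2 un II-2×II-1: JJ|Jj
⇒ J over [I-1,I-2,II-1,II-2,III-1,III-2]: 44 consistent
K/I-1 un ·: KK|Kk
K/I-2 aff ·: kk
K/II-1 un I-1×I-2: Kk
K/II-2 aff ·: kk
K/III-1 aff II-2×II-1: kk
K/III-2 ? II-2×II-1: Kk|kk
⇒ K over [I-1,I-2,II-1,II-2,III-1,III-2]: 4 consistent

III-2 ∈ {HH JJ Kk, HH JJ kk, HH Jj Kk, HH Jj kk, Hh JJ Kk, Hh JJ kk, Hh Jj Kk, Hh Jj kk, hh JJ Kk, hh JJ kk, hh Jj Kk, hh Jj kk}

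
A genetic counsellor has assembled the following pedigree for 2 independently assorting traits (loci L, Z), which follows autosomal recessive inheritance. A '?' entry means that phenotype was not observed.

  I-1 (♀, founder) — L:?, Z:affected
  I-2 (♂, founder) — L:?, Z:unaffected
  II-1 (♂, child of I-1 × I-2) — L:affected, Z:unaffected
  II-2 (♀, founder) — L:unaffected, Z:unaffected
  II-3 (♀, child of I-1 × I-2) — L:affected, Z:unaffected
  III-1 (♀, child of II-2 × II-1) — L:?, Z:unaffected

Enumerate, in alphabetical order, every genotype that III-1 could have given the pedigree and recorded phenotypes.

L/I-1 ? ·: Ll|ll
L/I-2 ? ·: Ll|ll
L/II-1 aff I-1×I-2: ll
L/II-2 un ·: LL|Ll
L/II-3 aff I-1×I-2: ll
L/III-1 ? II-2×II-1: Ll|ll
⇒ L over [I-1,I-2,II-1,II-2,II-3,III-1]: 12 consistent
Z/I-1 aff ·: zz
Z/I-2 un ·: ZZ|Zz
Z/II-1 un I-1×I-2: Zz
Z/II-2 un ·: ZZ|Zz
Z/II-3 un I-1×I-2: Zz
Z/III-1 un II-2×II-1: ZZ|Zz
⇒ Z over [I-1,I-2,II-1,II-2,II-3,III-1]: 8 consistent

III-1 ∈ {Ll ZZ, Ll Zz, ll ZZ, ll Zz}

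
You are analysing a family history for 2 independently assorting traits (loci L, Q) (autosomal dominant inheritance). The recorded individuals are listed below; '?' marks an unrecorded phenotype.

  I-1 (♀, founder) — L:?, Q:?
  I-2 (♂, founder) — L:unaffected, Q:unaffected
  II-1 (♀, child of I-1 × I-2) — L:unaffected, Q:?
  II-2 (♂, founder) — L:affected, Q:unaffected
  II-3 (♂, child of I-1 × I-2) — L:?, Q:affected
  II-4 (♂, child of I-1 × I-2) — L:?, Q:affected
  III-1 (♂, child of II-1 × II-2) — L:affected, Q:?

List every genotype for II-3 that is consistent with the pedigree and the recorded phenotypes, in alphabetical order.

II-3 ∈ {Ll Qq, ll Qq}

L/I-1 ? ·: ll|Ll
L/I-2 un ·: ll
L/II-1 un I-1×I-2: ll
L/II-2 aff ·: Ll|LL
L/II-3 ? I-1×I-2: ll|Ll
L/II-4 ? I-1×I-2: ll|Ll
L/III-1 aff II-1×II-2: Ll
⇒ L over [I-1,I-2,II-1,II-2,II-3,II-4,III-1]: 10 consistent
Q/I-1 ? ·: Qq|QQ
Q/I-2 un ·: qq
Q/II-1 ? I-1×I-2: qq|Qq
Q/II-2 un ·: qq
Q/II-3 aff I-1×I-2: Qq
Q/II-4 aff I-1×I-2: Qq
Q/III-1 ? II-1×II-2: qq|Qq
⇒ Q over [I-1,I-2,II-1,II-2,II-3,II-4,III-1]: 5 consistent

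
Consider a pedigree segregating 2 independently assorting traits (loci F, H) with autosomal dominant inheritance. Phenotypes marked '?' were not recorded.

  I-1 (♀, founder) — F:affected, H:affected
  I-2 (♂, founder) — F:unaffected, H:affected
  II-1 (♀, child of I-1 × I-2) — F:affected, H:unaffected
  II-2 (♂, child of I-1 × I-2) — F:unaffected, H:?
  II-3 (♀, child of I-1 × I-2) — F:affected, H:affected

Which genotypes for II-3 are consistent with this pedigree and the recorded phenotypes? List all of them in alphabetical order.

F/I-1 aff ·: Ff
F/I-2 un ·: ff
F/II-1 aff I-1×I-2: Ff
F/II-2 un I-1×I-2: ff
F/II-3 aff I-1×I-2: Ff
⇒ F over [I-1,I-2,II-1,II-2,II-3]: 1 consistent
H/I-1 aff ·: Hh
H/I-2 aff ·: Hh
H/II-1 un I-1×I-2: hh
H/II-2 ? I-1×I-2: hh|Hh|HH
H/II-3 aff I-1×I-2: Hh|HH
⇒ H over [I-1,I-2,II-1,II-2,II-3]: 6 consistent

II-3 ∈ {Ff HH, Ff Hh}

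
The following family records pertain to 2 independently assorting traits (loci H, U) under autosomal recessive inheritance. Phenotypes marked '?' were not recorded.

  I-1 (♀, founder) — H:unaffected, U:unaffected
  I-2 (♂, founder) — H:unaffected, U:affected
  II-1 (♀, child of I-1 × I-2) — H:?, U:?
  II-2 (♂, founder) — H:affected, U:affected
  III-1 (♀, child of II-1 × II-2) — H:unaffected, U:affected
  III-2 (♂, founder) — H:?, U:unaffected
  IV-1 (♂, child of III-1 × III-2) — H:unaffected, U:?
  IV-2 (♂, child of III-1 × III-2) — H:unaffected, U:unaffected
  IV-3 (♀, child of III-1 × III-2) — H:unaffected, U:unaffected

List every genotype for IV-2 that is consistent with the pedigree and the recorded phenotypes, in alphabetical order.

H/I-1 un ·: HH|Hh
H/I-2 un ·: HH|Hh
H/II-1 ? I-1×I-2: HH|Hh
H/II-2 aff ·: hh
H/III-1 un II-1×II-2: Hh
H/III-2 ? ·: HH|Hh|hh
H/IV-1 un III-1×III-2: HH|Hh
H/IV-2 un III-1×III-2: HH|Hh
H/IV-3 un III-1×III-2: HH|Hh
⇒ H over [I-1,I-2,II-1,II-2,III-1,III-2,IV-1,IV-2,IV-3]: 119 consistent
U/I-1 un ·: UU|Uu
U/I-2 aff ·: uu
U/II-1 ? I-1×I-2: Uu|uu
U/II-2 aff ·: uu
U/III-1 aff II-1×II-2: uu
U/III-2 un ·: UU|Uu
U/IV-1 ? III-1×III-2: Uu|uu
U/IV-2 un III-1×III-2: Uu
U/IV-3 un III-1×III-2: Uu
⇒ U over [I-1,I-2,II-1,II-2,III-1,III-2,IV-1,IV-2,IV-3]: 9 consistent

IV-2 ∈ {HH Uu, Hh Uu}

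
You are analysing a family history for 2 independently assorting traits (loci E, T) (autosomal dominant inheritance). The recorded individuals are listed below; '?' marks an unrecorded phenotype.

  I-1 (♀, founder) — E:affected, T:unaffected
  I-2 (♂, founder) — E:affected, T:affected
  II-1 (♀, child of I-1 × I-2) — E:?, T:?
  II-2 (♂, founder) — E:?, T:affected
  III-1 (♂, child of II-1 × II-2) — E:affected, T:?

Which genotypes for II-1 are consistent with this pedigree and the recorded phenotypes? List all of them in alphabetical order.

E/I-1 aff ·: Ee|EE
E/I-2 aff ·: Ee|EE
E/II-1 ? I-1×I-2: ee|Ee|EE
E/II-2 ? ·: ee|Ee|EE
E/III-1 aff II-1×II-2: Ee|EE
⇒ E over [I-1,I-2,II-1,II-2,III-1]: 33 consistent
T/I-1 un ·: tt
T/I-2 aff ·: Tt|TT
T/II-1 ? I-1×I-2: tt|Tt
T/II-2 aff ·: Tt|TT
T/III-1 ? II-1×II-2: tt|Tt|TT
⇒ T over [I-1,I-2,II-1,II-2,III-1]: 13 consistent

II-1 ∈ {EE Tt, EE tt, Ee Tt, Ee tt, ee Tt, ee tt}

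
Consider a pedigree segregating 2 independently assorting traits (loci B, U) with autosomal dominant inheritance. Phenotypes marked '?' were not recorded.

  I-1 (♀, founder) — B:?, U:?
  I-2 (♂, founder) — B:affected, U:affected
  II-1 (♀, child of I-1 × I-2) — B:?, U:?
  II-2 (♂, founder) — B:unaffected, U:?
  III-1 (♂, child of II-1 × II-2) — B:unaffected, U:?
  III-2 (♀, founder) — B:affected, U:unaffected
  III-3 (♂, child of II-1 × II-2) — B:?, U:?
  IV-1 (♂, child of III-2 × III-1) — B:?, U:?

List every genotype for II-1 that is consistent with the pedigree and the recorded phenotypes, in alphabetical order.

B/I-1 ? ·: bb|Bb|BB
B/I-2 aff ·: Bb|BB
B/II-1 ? I-1×I-2: bb|Bb
B/II-2 un ·: bb
B/III-1 un II-1×II-2: bb
B/III-2 aff ·: Bb|BB
B/III-3 ? II-1×II-2: bb|Bb
B/IV-1 ? III-2×III-1: bb|Bb
⇒ B over [I-1,I-2,II-1,II-2,III-1,III-2,III-3,IV-1]: 36 consistent
U/I-1 ? ·: uu|Uu|UU
U/I-2 aff ·: Uu|UU
U/II-1 ? I-1×I-2: uu|Uu|UU
U/II-2 ? ·: uu|Uu|UU
U/III-1 ? II-1×II-2: uu|Uu|UU
U/III-2 un ·: uu
U/III-3 ? II-1×II-2: uu|Uu|UU
U/IV-1 ? III-2×III-1: uu|Uu
⇒ U over [I-1,I-2,II-1,II-2,III-1,III-2,III-3,IV-1]: 174 consistent

II-1 ∈ {Bb UU, Bb Uu, Bb uu, bb UU, bb Uu, bb uu}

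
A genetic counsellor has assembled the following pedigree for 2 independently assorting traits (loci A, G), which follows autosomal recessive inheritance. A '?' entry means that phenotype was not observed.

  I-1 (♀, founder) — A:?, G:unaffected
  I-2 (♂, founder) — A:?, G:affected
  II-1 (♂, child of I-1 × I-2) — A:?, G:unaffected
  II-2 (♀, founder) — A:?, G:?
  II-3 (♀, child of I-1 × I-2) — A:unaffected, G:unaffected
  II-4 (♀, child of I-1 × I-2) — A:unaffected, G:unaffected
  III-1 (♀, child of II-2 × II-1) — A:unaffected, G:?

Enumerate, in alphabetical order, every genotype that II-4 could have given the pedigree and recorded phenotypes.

A/I-1 ? ·: AA|Aa|aa
A/I-2 ? ·: AA|Aa|aa
A/II-1 ? I-1×I-2: AA|Aa|aa
A/II-2 ? ·: AA|Aa|aa
A/II-3 un I-1×I-2: AA|Aa
A/II-4 un I-1×I-2: AA|Aa
A/III-1 un II-2×II-1: AA|Aa
⇒ A over [I-1,I-2,II-1,II-2,II-3,II-4,III-1]: 144 consistent
G/I-1 un ·: GG|Gg
G/I-2 aff ·: gg
G/II-1 un I-1×I-2: Gg
G/II-2 ? ·: GG|Gg|gg
G/II-3 un I-1×I-2: Gg
G/II-4 un I-1×I-2: Gg
G/III-1 ? II-2×II-1: GG|Gg|gg
⇒ G over [I-1,I-2,II-1,II-2,II-3,II-4,III-1]: 14 consistent

II-4 ∈ {AA Gg, Aa Gg}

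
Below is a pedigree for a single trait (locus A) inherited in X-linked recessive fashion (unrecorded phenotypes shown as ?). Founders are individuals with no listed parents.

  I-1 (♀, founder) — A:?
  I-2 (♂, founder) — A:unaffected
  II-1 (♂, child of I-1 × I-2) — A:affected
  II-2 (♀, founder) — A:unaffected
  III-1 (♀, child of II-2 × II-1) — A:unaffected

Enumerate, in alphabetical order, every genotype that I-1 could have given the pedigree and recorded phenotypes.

I-1 ∈ {X^AX^a, X^aX^a}

A/I-1 ? ·: X^AX^a|X^aX^a
A/I-2 un ·: X^AY
A/II-1 aff I-1×I-2: X^aY
A/II-2 un ·: X^AX^A|X^AX^a
A/III-1 un II-2×II-1: X^AX^a
⇒ A over [I-1,I-2,II-1,II-2,III-1]: 4 consistent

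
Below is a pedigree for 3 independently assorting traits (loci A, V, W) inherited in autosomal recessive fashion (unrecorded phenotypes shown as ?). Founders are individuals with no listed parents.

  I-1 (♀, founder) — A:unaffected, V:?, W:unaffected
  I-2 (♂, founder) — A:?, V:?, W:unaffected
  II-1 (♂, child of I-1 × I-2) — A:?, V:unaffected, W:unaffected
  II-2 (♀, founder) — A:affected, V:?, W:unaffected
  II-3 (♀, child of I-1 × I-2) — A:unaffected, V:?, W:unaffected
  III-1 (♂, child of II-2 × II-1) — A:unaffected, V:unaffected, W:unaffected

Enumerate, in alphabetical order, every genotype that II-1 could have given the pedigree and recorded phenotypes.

II-1 ∈ {AA VV WW, AA VV Ww, AA Vv WW, AA Vv Ww, Aa VV WW, Aa VV Ww, Aa Vv WW, Aa Vv Ww}

A/I-1 un ·: AA|Aa
A/I-2 ? ·: AA|Aa|aa
A/II-1 ? I-1×I-2: AA|Aa
A/II-2 aff ·: aa
A/II-3 un I-1×I-2: AA|Aa
A/III-1 un II-2×II-1: Aa
⇒ A over [I-1,I-2,II-1,II-2,II-3,III-1]: 15 consistent
V/I-1 ? ·: VV|Vv|vv
V/I-2 ? ·: VV|Vv|vv
V/II-1 un I-1×I-2: VV|Vv
V/II-2 ? ·: VV|Vv|vv
V/II-3 ? I-1×I-2: VV|Vv|vv
V/III-1 un II-2×II-1: VV|Vv
⇒ V over [I-1,I-2,II-1,II-2,II-3,III-1]: 97 consistent
W/I-1 un ·: WW|Ww
W/I-2 un ·: WW|Ww
W/II-1 un I-1×I-2: WW|Ww
W/II-2 un ·: WW|Ww
W/II-3 un I-1×I-2: WW|Ww
W/III-1 un II-2×II-1: WW|Ww
⇒ W over [I-1,I-2,II-1,II-2,II-3,III-1]: 45 consistent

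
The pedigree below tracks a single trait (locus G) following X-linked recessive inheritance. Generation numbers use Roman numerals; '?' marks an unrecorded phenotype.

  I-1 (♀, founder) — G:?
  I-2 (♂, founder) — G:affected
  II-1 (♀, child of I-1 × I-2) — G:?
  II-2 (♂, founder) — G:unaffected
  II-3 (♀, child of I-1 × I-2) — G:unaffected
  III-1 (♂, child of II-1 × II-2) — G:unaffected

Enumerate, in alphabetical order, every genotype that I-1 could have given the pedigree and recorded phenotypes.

G/I-1 ? ·: X^GX^G|X^GX^g
G/I-2 aff ·: X^gY
G/II-1 ? I-1×I-2: X^GX^g
G/II-2 un ·: X^GY
G/II-3 un I-1×I-2: X^GX^g
G/III-1 un II-1×II-2: X^GY
⇒ G over [I-1,I-2,II-1,II-2,II-3,III-1]: 2 consistent

I-1 ∈ {X^GX^G, X^GX^g}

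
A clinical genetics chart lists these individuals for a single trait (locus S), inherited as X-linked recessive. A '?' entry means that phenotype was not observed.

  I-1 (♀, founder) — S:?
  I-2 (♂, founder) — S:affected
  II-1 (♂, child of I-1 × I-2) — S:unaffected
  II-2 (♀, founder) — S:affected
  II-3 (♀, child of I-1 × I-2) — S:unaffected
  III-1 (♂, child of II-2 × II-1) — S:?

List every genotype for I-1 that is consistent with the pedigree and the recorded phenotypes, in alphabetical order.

I-1 ∈ {X^SX^S, X^SX^s}

S/I-1 ? ·: X^SX^S|X^SX^s
S/I-2 aff ·: X^sY
S/II-1 un I-1×I-2: X^SY
S/II-2 aff ·: X^sX^s
S/II-3 un I-1×I-2: X^SX^s
S/III-1 ? II-2×II-1: X^sY
⇒ S over [I-1,I-2,II-1,II-2,II-3,III-1]: 2 consistent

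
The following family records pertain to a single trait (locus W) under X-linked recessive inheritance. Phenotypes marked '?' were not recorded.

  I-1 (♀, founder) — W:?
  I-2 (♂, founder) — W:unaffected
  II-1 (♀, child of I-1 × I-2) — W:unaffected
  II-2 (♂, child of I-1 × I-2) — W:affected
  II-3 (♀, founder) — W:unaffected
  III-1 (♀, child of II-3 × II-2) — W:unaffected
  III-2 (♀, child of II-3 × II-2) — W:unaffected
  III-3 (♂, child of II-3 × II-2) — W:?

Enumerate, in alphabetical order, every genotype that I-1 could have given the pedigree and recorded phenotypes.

I-1 ∈ {X^WX^w, X^wX^w}

W/I-1 ? ·: X^WX^w|X^wX^w
W/I-2 un ·: X^WY
W/II-1 un I-1×I-2: X^WX^W|X^WX^w
W/II-2 aff I-1×I-2: X^wY
W/II-3 un ·: X^WX^W|X^WX^w
W/III-1 un II-3×II-2: X^WX^w
W/III-2 un II-3×II-2: X^WX^w
W/III-3 ? II-3×II-2: X^WY|X^wY
⇒ W over [I-1,I-2,II-1,II-2,II-3,III-1,III-2,III-3]: 9 consistent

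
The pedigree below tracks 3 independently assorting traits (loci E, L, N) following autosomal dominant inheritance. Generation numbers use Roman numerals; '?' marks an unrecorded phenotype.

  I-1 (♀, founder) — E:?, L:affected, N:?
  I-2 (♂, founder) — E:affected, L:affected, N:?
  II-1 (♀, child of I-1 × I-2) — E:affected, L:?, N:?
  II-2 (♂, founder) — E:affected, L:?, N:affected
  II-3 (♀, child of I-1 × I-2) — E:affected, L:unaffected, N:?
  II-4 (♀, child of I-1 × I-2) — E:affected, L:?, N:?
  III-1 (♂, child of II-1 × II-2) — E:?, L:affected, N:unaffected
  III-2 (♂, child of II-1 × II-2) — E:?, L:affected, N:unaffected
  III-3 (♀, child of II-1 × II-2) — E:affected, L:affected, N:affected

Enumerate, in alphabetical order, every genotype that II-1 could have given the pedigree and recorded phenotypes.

E/I-1 ? ·: ee|Ee|EE
E/I-2 aff ·: Ee|EE
E/II-1 aff I-1×I-2: Ee|EE
E/II-2 aff ·: Ee|EE
E/II-3 aff I-1×I-2: Ee|EE
E/II-4 aff I-1×I-2: Ee|EE
E/III-1 ? II-1×II-2: ee|Ee|EE
E/III-2 ? II-1×II-2: ee|Ee|EE
E/III-3 aff II-1×II-2: Ee|EE
⇒ E over [I-1,I-2,II-1,II-2,II-3,II-4,III-1,III-2,III-3]: 481 consistent
L/I-1 aff ·: Ll
L/I-2 aff ·: Ll
L/II-1 ? I-1×I-2: ll|Ll|LL
L/II-2 ? ·: ll|Ll|LL
L/II-3 un I-1×I-2: ll
L/II-4 ? I-1×I-2: ll|Ll|LL
L/III-1 aff II-1×II-2: Ll|LL
L/III-2 aff II-1×II-2: Ll|LL
L/III-3 aff II-1×II-2: Ll|LL
⇒ L over [I-1,I-2,II-1,II-2,II-3,II-4,III-1,III-2,III-3]: 87 consistent
N/I-1 ? ·: nn|Nn|NN
N/I-2 ? ·: nn|Nn|NN
N/II-1 ? I-1×I-2: nn|Nn
N/II-2 aff ·: Nn
N/II-3 ? I-1×I-2: nn|Nn|NN
N/II-4 ? I-1×I-2: nn|Nn|NN
N/III-1 un II-1×II-2: nn
N/III-2 un II-1×II-2: nn
N/III-3 aff II-1×II-2: Nn|NN
⇒ N over [I-1,I-2,II-1,II-2,II-3,II-4,III-1,III-2,III-3]: 72 consistent

II-1 ∈ {EE LL Nn, EE LL nn, EE Ll Nn, EE Ll nn, EE ll Nn, EE ll nn, Ee LL Nn, Ee LL nn, Ee Ll Nn, Ee Ll nn, Ee ll Nn, Ee ll nn}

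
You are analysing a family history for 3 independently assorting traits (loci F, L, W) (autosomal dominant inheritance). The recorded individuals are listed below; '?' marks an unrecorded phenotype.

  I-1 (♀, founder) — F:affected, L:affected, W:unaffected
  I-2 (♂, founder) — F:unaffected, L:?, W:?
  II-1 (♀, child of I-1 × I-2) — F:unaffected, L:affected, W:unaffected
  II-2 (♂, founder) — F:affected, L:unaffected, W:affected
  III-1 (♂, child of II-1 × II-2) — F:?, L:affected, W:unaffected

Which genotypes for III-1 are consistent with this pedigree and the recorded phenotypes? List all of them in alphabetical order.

III-1 ∈ {Ff Ll ww, ff Ll ww}

F/I-1 aff ·: Ff
F/I-2 un ·: ff
F/II-1 un I-1×I-2: ff
F/II-2 aff ·: Ff|FF
F/III-1 ? II-1×II-2: ff|Ff
⇒ F over [I-1,I-2,II-1,II-2,III-1]: 3 consistent
L/I-1 aff ·: Ll|LL
L/I-2 ? ·: ll|Ll|LL
L/II-1 aff I-1×I-2: Ll|LL
L/II-2 un ·: ll
L/III-1 aff II-1×II-2: Ll
⇒ L over [I-1,I-2,II-1,II-2,III-1]: 9 consistent
W/I-1 un ·: ww
W/I-2 ? ·: ww|Ww
W/II-1 un I-1×I-2: ww
W/II-2 aff ·: Ww
W/III-1 un II-1×II-2: ww
⇒ W over [I-1,I-2,II-1,II-2,III-1]: 2 consistent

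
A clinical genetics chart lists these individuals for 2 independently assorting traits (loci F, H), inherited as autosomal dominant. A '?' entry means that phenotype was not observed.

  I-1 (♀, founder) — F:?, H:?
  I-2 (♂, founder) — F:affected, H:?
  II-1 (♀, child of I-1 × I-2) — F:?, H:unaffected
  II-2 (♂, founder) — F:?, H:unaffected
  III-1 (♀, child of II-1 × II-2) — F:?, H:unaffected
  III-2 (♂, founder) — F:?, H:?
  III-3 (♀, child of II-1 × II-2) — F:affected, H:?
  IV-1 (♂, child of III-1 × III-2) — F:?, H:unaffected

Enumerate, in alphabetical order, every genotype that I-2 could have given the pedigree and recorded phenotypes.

I-2 ∈ {FF Hh, FF hh, Ff Hh, Ff hh}

F/I-1 ? ·: ff|Ff|FF
F/I-2 aff ·: Ff|FF
F/II-1 ? I-1×I-2: ff|Ff|FF
F/II-2 ? ·: ff|Ff|FF
F/III-1 ? II-1×II-2: ff|Ff|FF
F/III-2 ? ·: ff|Ff|FF
F/III-3 aff II-1×II-2: Ff|FF
F/IV-1 ? III-1×III-2: ff|Ff|FF
⇒ F over [I-1,I-2,II-1,II-2,III-1,III-2,III-3,IV-1]: 483 consistent
H/I-1 ? ·: hh|Hh
H/I-2 ? ·: hh|Hh
H/II-1 un I-1×I-2: hh
H/II-2 un ·: hh
H/III-1 un II-1×II-2: hh
H/III-2 ? ·: hh|Hh
H/III-3 ? II-1×II-2: hh
H/IV-1 un III-1×III-2: hh
⇒ H over [I-1,I-2,II-1,II-2,III-1,III-2,III-3,IV-1]: 8 consistent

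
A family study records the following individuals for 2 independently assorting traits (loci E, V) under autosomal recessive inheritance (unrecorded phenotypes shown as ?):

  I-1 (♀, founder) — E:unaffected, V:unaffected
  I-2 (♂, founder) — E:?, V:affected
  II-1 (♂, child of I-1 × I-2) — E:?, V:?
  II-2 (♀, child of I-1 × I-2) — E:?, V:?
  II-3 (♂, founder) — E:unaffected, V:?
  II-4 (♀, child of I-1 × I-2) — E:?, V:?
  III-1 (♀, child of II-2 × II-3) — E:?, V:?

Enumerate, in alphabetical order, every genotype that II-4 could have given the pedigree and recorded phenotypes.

E/I-1 un ·: EE|Ee
E/I-2 ? ·: EE|Ee|ee
E/II-1 ? I-1×I-2: EE|Ee|ee
E/II-2 ? I-1×I-2: EE|Ee|ee
E/II-3 un ·: EE|Ee
E/II-4 ? I-1×I-2: EE|Ee|ee
E/III-1 ? II-2×II-3: EE|Ee|ee
⇒ E over [I-1,I-2,II-1,II-2,II-3,II-4,III-1]: 203 consistent
V/I-1 un ·: VV|Vv
V/I-2 aff ·: vv
V/II-1 ? I-1×I-2: Vv|vv
V/II-2 ? I-1×I-2: Vv|vv
V/II-3 ? ·: VV|Vv|vv
V/II-4 ? I-1×I-2: Vv|vv
V/III-1 ? II-2×II-3: VV|Vv|vv
⇒ V over [I-1,I-2,II-1,II-2,II-3,II-4,III-1]: 51 consistent

II-4 ∈ {EE Vv, EE vv, Ee Vv, Ee vv, ee Vv, ee vv}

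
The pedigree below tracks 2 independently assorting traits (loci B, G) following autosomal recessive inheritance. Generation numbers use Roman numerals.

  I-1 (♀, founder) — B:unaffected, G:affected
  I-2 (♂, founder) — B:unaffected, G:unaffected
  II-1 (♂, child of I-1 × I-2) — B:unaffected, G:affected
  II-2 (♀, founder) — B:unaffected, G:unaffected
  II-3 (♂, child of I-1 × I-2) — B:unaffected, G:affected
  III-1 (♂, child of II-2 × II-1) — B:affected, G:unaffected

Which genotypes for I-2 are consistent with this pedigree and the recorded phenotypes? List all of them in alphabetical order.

I-2 ∈ {BB Gg, Bb Gg}

B/I-1 un ·: BB|Bb
B/I-2 un ·: BB|Bb
B/II-1 un I-1×I-2: Bb
B/II-2 un ·: Bb
B/II-3 un I-1×I-2: BB|Bb
B/III-1 aff II-2×II-1: bb
⇒ B over [I-1,I-2,II-1,II-2,II-3,III-1]: 6 consistent
G/I-1 aff ·: gg
G/I-2 un ·: Gg
G/II-1 aff I-1×I-2: gg
G/II-2 un ·: GG|Gg
G/II-3 aff I-1×I-2: gg
G/III-1 un II-2×II-1: Gg
⇒ G over [I-1,I-2,II-1,II-2,II-3,III-1]: 2 consistent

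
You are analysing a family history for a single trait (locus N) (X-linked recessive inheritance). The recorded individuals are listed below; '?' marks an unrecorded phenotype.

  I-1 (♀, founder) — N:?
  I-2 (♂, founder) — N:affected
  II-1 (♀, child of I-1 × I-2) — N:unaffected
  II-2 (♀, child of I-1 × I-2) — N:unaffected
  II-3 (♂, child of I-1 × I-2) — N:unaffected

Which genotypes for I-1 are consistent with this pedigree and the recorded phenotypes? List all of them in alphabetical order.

I-1 ∈ {X^NX^N, X^NX^n}

N/I-1 ? ·: X^NX^N|X^NX^n
N/I-2 aff ·: X^nY
N/II-1 un I-1×I-2: X^NX^n
N/II-2 un I-1×I-2: X^NX^n
N/II-3 un I-1×I-2: X^NY
⇒ N over [I-1,I-2,II-1,II-2,II-3]: 2 consistent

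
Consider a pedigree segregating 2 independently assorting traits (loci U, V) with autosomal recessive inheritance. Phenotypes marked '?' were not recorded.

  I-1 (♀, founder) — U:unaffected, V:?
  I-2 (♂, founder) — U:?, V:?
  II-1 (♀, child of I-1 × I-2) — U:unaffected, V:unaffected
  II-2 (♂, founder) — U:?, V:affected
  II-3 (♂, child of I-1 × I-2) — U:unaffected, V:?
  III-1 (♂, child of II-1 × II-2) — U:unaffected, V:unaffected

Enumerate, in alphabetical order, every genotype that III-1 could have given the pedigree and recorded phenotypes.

U/I-1 un ·: UU|Uu
U/I-2 ? ·: UU|Uu|uu
U/II-1 un I-1×I-2: UU|Uu
U/II-2 ? ·: UU|Uu|uu
U/II-3 un I-1×I-2: UU|Uu
U/III-1 un II-1×II-2: UU|Uu
⇒ U over [I-1,I-2,II-1,II-2,II-3,III-1]: 68 consistent
V/I-1 ? ·: VV|Vv|vv
V/I-2 ? ·: VV|Vv|vv
V/II-1 un I-1×I-2: VV|Vv
V/II-2 aff ·: vv
V/II-3 ? I-1×I-2: VV|Vv|vv
V/III-1 un II-1×II-2: Vv
⇒ V over [I-1,I-2,II-1,II-2,II-3,III-1]: 21 consistent

III-1 ∈ {UU Vv, Uu Vv}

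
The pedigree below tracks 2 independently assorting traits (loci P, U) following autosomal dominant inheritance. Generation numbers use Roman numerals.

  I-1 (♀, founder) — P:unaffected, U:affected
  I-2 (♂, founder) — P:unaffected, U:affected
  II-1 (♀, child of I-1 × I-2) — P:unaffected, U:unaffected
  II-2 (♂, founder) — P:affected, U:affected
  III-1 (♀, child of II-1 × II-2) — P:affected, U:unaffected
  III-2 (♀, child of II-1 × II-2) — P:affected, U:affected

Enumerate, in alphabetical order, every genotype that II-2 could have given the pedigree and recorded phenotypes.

P/I-1 un ·: pp
P/I-2 un ·: pp
P/II-1 un I-1×I-2: pp
P/II-2 aff ·: Pp|PP
P/III-1 aff II-1×II-2: Pp
P/III-2 aff II-1×II-2: Pp
⇒ P over [I-1,I-2,II-1,II-2,III-1,III-2]: 2 consistent
U/I-1 aff ·: Uu
U/I-2 aff ·: Uu
U/II-1 un I-1×I-2: uu
U/II-2 aff ·: Uu
U/III-1 un II-1×II-2: uu
U/III-2 aff II-1×II-2: Uu
⇒ U over [I-1,I-2,II-1,II-2,III-1,III-2]: 1 consistent

II-2 ∈ {PP Uu, Pp Uu}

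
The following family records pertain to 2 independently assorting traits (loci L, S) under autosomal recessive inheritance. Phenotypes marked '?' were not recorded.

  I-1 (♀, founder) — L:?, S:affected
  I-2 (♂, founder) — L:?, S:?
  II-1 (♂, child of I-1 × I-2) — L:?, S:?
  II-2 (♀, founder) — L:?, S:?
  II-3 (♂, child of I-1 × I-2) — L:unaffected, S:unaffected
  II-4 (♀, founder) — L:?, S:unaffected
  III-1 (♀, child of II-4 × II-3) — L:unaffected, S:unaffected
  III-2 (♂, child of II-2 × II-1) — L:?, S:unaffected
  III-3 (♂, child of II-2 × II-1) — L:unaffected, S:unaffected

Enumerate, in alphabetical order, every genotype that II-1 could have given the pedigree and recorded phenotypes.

L/I-1 ? ·: LL|Ll|ll
L/I-2 ? ·: LL|Ll|ll
L/II-1 ? I-1×I-2: LL|Ll|ll
L/II-2 ? ·: LL|Ll|ll
L/II-3 un I-1×I-2: LL|Ll
L/II-4 ? ·: LL|Ll|ll
L/III-1 un II-4×II-3: LL|Ll
L/III-2 ? II-2×II-1: LL|Ll|ll
L/III-3 un II-2×II-1: LL|Ll
⇒ L over [I-1,I-2,II-1,II-2,II-3,II-4,III-1,III-2,III-3]: 807 consistent
S/I-1 aff ·: ss
S/I-2 ? ·: SS|Ss
S/II-1 ? I-1×I-2: Ss|ss
S/II-2 ? ·: SS|Ss|ss
S/II-3 un I-1×I-2: Ss
S/II-4 un ·: SS|Ss
S/III-1 un II-4×II-3: SS|Ss
S/III-2 un II-2×II-1: SS|Ss
S/III-3 un II-2×II-1: SS|Ss
⇒ S over [I-1,I-2,II-1,II-2,II-3,II-4,III-1,III-2,III-3]: 80 consistent

II-1 ∈ {LL Ss, LL ss, Ll Ss, Ll ss, ll Ss, ll ss}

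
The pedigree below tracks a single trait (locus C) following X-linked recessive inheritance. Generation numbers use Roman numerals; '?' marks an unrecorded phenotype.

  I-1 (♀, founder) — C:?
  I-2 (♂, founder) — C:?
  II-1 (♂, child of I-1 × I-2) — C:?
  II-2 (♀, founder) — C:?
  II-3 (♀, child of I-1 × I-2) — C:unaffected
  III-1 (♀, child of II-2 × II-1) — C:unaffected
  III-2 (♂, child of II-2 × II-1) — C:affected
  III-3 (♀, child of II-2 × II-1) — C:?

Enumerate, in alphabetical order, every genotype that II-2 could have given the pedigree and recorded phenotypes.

II-2 ∈ {X^CX^c, X^cX^c}

C/I-1 ? ·: X^CX^C|X^CX^c|X^cX^c
C/I-2 ? ·: X^CY|X^cY
C/II-1 ? I-1×I-2: X^CY|X^cY
C/II-2 ? ·: X^CX^c|X^cX^c
C/II-3 un I-1×I-2: X^CX^C|X^CX^c
C/III-1 un II-2×II-1: X^CX^C|X^CX^c
C/III-2 aff II-2×II-1: X^cY
C/III-3 ? II-2×II-1: X^CX^C|X^CX^c|X^cX^c
⇒ C over [I-1,I-2,II-1,II-2,II-3,III-1,III-2,III-3]: 33 consistent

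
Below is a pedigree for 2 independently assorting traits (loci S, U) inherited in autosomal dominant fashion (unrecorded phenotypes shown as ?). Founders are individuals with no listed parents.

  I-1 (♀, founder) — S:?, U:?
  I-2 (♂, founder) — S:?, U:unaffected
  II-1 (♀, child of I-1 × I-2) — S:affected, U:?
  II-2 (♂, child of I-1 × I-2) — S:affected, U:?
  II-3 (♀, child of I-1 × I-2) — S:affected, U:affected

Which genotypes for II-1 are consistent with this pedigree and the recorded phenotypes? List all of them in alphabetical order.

S/I-1 ? ·: ss|Ss|SS
S/I-2 ? ·: ss|Ss|SS
S/II-1 aff I-1×I-2: Ss|SS
S/II-2 aff I-1×I-2: Ss|SS
S/II-3 aff I-1×I-2: Ss|SS
⇒ S over [I-1,I-2,II-1,II-2,II-3]: 29 consistent
U/I-1 ? ·: Uu|UU
U/I-2 un ·: uu
U/II-1 ? I-1×I-2: uu|Uu
U/II-2 ? I-1×I-2: uu|Uu
U/II-3 aff I-1×I-2: Uu
⇒ U over [I-1,I-2,II-1,II-2,II-3]: 5 consistent

II-1 ∈ {SS Uu, SS uu, Ss Uu, Ss uu}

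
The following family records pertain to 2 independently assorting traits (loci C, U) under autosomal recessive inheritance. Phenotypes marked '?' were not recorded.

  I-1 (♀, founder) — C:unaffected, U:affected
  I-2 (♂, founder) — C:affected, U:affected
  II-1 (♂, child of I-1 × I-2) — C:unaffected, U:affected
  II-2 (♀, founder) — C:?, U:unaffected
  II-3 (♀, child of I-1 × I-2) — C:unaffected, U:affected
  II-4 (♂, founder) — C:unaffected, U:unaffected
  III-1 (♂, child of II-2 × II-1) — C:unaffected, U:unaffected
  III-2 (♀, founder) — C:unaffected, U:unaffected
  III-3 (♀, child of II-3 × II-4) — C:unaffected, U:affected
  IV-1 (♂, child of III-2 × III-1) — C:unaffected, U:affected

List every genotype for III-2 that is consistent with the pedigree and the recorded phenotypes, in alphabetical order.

C/I-1 un ·: CC|Cc
C/I-2 aff ·: cc
C/II-1 un I-1×I-2: Cc
C/II-2 ? ·: CC|Cc|cc
C/II-3 un I-1×I-2: Cc
C/II-4 un ·: CC|Cc
C/III-1 un II-2×II-1: CC|Cc
C/III-2 un ·: CC|Cc
C/III-3 un II-3×II-4: CC|Cc
C/IV-1 un III-2×III-1: CC|Cc
⇒ C over [I-1,I-2,II-1,II-2,II-3,II-4,III-1,III-2,III-3,IV-1]: 144 consistent
U/I-1 aff ·: uu
U/I-2 aff ·: uu
U/II-1 aff I-1×I-2: uu
U/II-2 un ·: UU|Uu
U/II-3 aff I-1×I-2: uu
U/II-4 un ·: Uu
U/III-1 un II-2×II-1: Uu
U/III-2 un ·: Uu
U/III-3 aff II-3×II-4: uu
U/IV-1 aff III-2×III-1: uu
⇒ U over [I-1,I-2,II-1,II-2,II-3,II-4,III-1,III-2,III-3,IV-1]: 2 consistent

III-2 ∈ {CC Uu, Cc Uu}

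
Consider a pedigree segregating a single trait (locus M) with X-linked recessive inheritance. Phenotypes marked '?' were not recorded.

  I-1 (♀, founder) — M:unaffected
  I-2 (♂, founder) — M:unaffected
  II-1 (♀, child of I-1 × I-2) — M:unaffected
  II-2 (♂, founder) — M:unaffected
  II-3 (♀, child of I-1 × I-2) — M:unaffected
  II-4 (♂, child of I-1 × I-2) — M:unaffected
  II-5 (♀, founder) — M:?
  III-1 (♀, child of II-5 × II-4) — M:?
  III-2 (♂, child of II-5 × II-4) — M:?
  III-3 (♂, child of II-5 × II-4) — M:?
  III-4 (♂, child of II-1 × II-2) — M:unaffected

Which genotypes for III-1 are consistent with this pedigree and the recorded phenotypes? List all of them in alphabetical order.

III-1 ∈ {X^MX^M, X^MX^m}

M/I-1 un ·: X^MX^M|X^MX^m
M/I-2 un ·: X^MY
M/II-1 un I-1×I-2: X^MX^M|X^MX^m
M/II-2 un ·: X^MY
M/II-3 un I-1×I-2: X^MX^M|X^MX^m
M/II-4 un I-1×I-2: X^MY
M/II-5 ? ·: X^MX^M|X^MX^m|X^mX^m
M/III-1 ? II-5×II-4: X^MX^M|X^MX^m
M/III-2 ? II-5×II-4: X^MY|X^mY
M/III-3 ? II-5×II-4: X^MY|X^mY
M/III-4 un II-1×II-2: X^MY
⇒ M over [I-1,I-2,II-1,II-2,II-3,II-4,II-5,III-1,III-2,III-3,III-4]: 50 consistent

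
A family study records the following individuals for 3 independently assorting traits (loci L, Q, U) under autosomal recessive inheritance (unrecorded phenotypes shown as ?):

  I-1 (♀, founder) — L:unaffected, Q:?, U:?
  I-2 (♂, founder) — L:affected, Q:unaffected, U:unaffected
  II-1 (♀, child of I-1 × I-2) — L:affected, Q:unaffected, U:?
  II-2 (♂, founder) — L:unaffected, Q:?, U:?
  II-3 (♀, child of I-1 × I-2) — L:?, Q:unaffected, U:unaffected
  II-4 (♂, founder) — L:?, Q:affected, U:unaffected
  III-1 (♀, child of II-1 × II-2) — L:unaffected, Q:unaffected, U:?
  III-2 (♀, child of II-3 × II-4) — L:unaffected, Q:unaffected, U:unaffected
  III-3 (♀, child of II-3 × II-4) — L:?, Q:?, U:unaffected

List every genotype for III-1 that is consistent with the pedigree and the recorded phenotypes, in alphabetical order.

L/I-1 un ·: Ll
L/I-2 aff ·: ll
L/II-1 aff I-1×I-2: ll
L/II-2 un ·: LL|Ll
L/II-3 ? I-1×I-2: Ll|ll
L/II-4 ? ·: LL|Ll|ll
L/III-1 un II-1×II-2: Ll
L/III-2 un II-3×II-4: LL|Ll
L/III-3 ? II-3×II-4: LL|Ll|ll
⇒ L over [I-1,I-2,II-1,II-2,II-3,II-4,III-1,III-2,III-3]: 30 consistent
Q/I-1 ? ·: QQ|Qq|qq
Q/I-2 un ·: QQ|Qq
Q/II-1 un I-1×I-2: QQ|Qq
Q/II-2 ? ·: QQ|Qq|qq
Q/II-3 un I-1×I-2: QQ|Qq
Q/II-4 aff ·: qq
Q/III-1 un II-1×II-2: QQ|Qq
Q/III-2 un II-3×II-4: Qq
Q/III-3 ? II-3×II-4: Qq|qq
⇒ Q over [I-1,I-2,II-1,II-2,II-3,II-4,III-1,III-2,III-3]: 105 consistent
U/I-1 ? ·: UU|Uu|uu
U/I-2 un ·: UU|Uu
U/II-1 ? I-1×I-2: UU|Uu|uu
U/II-2 ? ·: UU|Uu|uu
U/II-3 un I-1×I-2: UU|Uu
U/II-4 un ·: UU|Uu
U/III-1 ? II-1×II-2: UU|Uu|uu
U/III-2 un II-3×II-4: UU|Uu
U/III-3 un II-3×II-4: UU|Uu
⇒ U over [I-1,I-2,II-1,II-2,II-3,II-4,III-1,III-2,III-3]: 645 consistent

III-1 ∈ {Ll QQ UU, Ll QQ Uu, Ll QQ uu, Ll Qq UU, Ll Qq Uu, Ll Qq uu}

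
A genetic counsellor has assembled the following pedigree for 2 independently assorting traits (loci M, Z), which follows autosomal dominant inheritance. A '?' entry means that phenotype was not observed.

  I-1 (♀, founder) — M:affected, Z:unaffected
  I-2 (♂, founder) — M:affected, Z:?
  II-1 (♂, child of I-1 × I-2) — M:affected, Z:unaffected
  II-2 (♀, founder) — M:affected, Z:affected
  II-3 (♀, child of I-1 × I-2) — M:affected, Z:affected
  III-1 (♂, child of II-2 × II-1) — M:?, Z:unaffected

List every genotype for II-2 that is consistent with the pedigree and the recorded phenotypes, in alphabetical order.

II-2 ∈ {MM Zz, Mm Zz}

M/I-1 aff ·: Mm|MM
M/I-2 aff ·: Mm|MM
M/II-1 aff I-1×I-2: Mm|MM
M/II-2 aff ·: Mm|MM
M/II-3 aff I-1×I-2: Mm|MM
M/III-1 ? II-2×II-1: mm|Mm|MM
⇒ M over [I-1,I-2,II-1,II-2,II-3,III-1]: 51 consistent
Z/I-1 un ·: zz
Z/I-2 ? ·: Zz
Z/II-1 un I-1×I-2: zz
Z/II-2 aff ·: Zz
Z/II-3 aff I-1×I-2: Zz
Z/III-1 un II-2×II-1: zz
⇒ Z over [I-1,I-2,II-1,II-2,II-3,III-1]: 1 consistent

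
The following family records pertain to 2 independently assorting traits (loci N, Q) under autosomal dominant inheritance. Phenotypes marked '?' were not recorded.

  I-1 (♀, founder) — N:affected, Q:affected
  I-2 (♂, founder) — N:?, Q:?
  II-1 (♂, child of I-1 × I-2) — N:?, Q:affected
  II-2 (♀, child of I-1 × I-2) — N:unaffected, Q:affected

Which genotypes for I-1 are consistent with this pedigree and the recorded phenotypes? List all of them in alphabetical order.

N/I-1 aff ·: Nn
N/I-2 ? ·: nn|Nn
N/II-1 ? I-1×I-2: nn|Nn|NN
N/II-2 un I-1×I-2: nn
⇒ N over [I-1,I-2,II-1,II-2]: 5 consistent
Q/I-1 aff ·: Qq|QQ
Q/I-2 ? ·: qq|Qq|QQ
Q/II-1 aff I-1×I-2: Qq|QQ
Q/II-2 aff I-1×I-2: Qq|QQ
⇒ Q over [I-1,I-2,II-1,II-2]: 15 consistent

I-1 ∈ {Nn QQ, Nn Qq}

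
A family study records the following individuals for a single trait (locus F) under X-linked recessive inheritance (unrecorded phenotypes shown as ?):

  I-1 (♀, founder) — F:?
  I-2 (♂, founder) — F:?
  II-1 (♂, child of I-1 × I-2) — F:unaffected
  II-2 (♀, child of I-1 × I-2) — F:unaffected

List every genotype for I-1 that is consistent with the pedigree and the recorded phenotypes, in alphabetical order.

I-1 ∈ {X^FX^F, X^FX^f}

F/I-1 ? ·: X^FX^F|X^FX^f
F/I-2 ? ·: X^FY|X^fY
F/II-1 un I-1×I-2: X^FY
F/II-2 un I-1×I-2: X^FX^F|X^FX^f
⇒ F over [I-1,I-2,II-1,II-2]: 5 consistent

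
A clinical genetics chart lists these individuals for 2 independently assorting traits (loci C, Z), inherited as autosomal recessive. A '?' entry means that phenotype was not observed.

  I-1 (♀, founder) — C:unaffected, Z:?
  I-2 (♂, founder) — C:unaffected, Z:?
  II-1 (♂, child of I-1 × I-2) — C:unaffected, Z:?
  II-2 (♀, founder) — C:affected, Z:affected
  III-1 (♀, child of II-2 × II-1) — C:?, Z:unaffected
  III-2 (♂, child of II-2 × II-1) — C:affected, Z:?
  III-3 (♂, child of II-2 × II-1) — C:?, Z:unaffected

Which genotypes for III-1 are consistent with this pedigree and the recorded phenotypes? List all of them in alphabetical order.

III-1 ∈ {Cc Zz, cc Zz}

C/I-1 un ·: CC|Cc
C/I-2 un ·: CC|Cc
C/II-1 un I-1×I-2: Cc
C/II-2 aff ·: cc
C/III-1 ? II-2×II-1: Cc|cc
C/III-2 aff II-2×II-1: cc
C/III-3 ? II-2×II-1: Cc|cc
⇒ C over [I-1,I-2,II-1,II-2,III-1,III-2,III-3]: 12 consistent
Z/I-1 ? ·: ZZ|Zz|zz
Z/I-2 ? ·: ZZ|Zz|zz
Z/II-1 ? I-1×I-2: ZZ|Zz
Z/II-2 aff ·: zz
Z/III-1 un II-2×II-1: Zz
Z/III-2 ? II-2×II-1: Zz|zz
Z/III-3 un II-2×II-1: Zz
⇒ Z over [I-1,I-2,II-1,II-2,III-1,III-2,III-3]: 18 consistent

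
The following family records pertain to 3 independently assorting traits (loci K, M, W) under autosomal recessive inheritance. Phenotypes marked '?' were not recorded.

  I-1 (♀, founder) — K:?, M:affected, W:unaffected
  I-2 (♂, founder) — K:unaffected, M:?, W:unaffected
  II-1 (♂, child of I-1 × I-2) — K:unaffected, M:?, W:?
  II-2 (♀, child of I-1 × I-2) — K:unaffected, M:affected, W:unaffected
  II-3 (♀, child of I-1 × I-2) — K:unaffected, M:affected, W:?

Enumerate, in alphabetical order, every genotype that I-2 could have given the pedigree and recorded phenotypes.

I-2 ∈ {KK Mm WW, KK Mm Ww, KK mm WW, KK mm Ww, Kk Mm WW, Kk Mm Ww, Kk mm WW, Kk mm Ww}

K/I-1 ? ·: KK|Kk|kk
K/I-2 un ·: KK|Kk
K/II-1 un I-1×I-2: KK|Kk
K/II-2 un I-1×I-2: KK|Kk
K/II-3 un I-1×I-2: KK|Kk
⇒ K over [I-1,I-2,II-1,II-2,II-3]: 27 consistent
M/I-1 aff ·: mm
M/I-2 ? ·: Mm|mm
M/II-1 ? I-1×I-2: Mm|mm
M/II-2 aff I-1×I-2: mm
M/II-3 aff I-1×I-2: mm
⇒ M over [I-1,I-2,II-1,II-2,II-3]: 3 consistent
W/I-1 un ·: WW|Ww
W/I-2 un ·: WW|Ww
W/II-1 ? I-1×I-2: WW|Ww|ww
W/II-2 un I-1×I-2: WW|Ww
W/II-3 ? I-1×I-2: WW|Ww|ww
⇒ W over [I-1,I-2,II-1,II-2,II-3]: 35 consistent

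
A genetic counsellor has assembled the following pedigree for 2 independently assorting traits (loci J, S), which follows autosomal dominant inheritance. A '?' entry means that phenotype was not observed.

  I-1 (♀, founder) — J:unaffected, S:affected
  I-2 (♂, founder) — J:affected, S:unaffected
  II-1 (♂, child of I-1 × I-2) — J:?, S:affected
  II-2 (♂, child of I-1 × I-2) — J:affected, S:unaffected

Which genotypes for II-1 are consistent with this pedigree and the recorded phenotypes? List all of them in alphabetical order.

II-1 ∈ {Jj Ss, jj Ss}

J/I-1 un ·: jj
J/I-2 aff ·: Jj|JJ
J/II-1 ? I-1×I-2: jj|Jj
J/II-2 aff I-1×I-2: Jj
⇒ J over [I-1,I-2,II-1,II-2]: 3 consistent
S/I-1 aff ·: Ss
S/I-2 un ·: ss
S/II-1 aff I-1×I-2: Ss
S/II-2 un I-1×I-2: ss
⇒ S over [I-1,I-2,II-1,II-2]: 1 consistent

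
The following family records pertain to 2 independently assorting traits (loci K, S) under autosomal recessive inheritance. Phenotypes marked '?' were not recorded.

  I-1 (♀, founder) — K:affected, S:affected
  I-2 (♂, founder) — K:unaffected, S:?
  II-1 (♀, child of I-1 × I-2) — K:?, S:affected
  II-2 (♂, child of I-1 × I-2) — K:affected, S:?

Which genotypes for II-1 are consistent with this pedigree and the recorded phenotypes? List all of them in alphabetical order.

K/I-1 aff ·: kk
K/I-2 un ·: Kk
K/II-1 ? I-1×I-2: Kk|kk
K/II-2 aff I-1×I-2: kk
⇒ K over [I-1,I-2,II-1,II-2]: 2 consistent
S/I-1 aff ·: ss
S/I-2 ? ·: Ss|ss
S/II-1 aff I-1×I-2: ss
S/II-2 ? I-1×I-2: Ss|ss
⇒ S over [I-1,I-2,II-1,II-2]: 3 consistent

II-1 ∈ {Kk ss, kk ss}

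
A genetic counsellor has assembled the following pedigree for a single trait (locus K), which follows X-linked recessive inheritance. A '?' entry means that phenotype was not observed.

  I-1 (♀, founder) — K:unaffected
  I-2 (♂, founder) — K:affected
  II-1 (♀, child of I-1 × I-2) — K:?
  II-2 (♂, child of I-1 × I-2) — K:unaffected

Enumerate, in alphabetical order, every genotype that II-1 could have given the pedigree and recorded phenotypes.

II-1 ∈ {X^KX^k, X^kX^k}

K/I-1 un ·: X^KX^K|X^KX^k
K/I-2 aff ·: X^kY
K/II-1 ? I-1×I-2: X^KX^k|X^kX^k
K/II-2 un I-1×I-2: X^KY
⇒ K over [I-1,I-2,II-1,II-2]: 3 consistent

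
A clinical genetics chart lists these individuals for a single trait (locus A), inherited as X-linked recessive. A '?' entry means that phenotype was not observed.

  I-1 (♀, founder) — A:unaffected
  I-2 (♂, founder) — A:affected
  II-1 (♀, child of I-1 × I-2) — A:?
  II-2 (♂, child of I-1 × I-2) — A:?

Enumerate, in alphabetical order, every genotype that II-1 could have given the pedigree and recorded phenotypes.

A/I-1 un ·: X^AX^A|X^AX^a
A/I-2 aff ·: X^aY
A/II-1 ? I-1×I-2: X^AX^a|X^aX^a
A/II-2 ? I-1×I-2: X^AY|X^aY
⇒ A over [I-1,I-2,II-1,II-2]: 5 consistent

II-1 ∈ {X^AX^a, X^aX^a}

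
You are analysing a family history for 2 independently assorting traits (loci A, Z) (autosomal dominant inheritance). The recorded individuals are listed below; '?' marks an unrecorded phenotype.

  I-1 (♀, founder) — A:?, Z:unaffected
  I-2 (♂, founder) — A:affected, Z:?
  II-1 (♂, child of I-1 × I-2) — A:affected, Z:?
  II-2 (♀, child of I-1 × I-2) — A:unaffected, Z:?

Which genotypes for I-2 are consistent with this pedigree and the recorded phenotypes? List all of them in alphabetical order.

I-2 ∈ {Aa ZZ, Aa Zz, Aa zz}

A/I-1 ? ·: aa|Aa
A/I-2 aff ·: Aa
A/II-1 aff I-1×I-2: Aa|AA
A/II-2 un I-1×I-2: aa
⇒ A over [I-1,I-2,II-1,II-2]: 3 consistent
Z/I-1 un ·: zz
Z/I-2 ? ·: zz|Zz|ZZ
Z/II-1 ? I-1×I-2: zz|Zz
Z/II-2 ? I-1×I-2: zz|Zz
⇒ Z over [I-1,I-2,II-1,II-2]: 6 consistent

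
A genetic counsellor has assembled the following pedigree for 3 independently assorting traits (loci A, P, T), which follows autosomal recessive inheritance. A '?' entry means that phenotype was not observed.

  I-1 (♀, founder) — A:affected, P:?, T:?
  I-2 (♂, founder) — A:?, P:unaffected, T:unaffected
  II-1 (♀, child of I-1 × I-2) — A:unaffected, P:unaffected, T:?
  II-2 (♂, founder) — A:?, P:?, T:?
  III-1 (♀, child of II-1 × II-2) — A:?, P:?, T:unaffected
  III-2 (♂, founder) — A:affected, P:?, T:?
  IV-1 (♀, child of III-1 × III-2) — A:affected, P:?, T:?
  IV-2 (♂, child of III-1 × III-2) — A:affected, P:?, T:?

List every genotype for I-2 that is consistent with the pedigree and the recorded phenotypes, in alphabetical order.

A/I-1 aff ·: aa
A/I-2 ? ·: AA|Aa
A/II-1 un I-1×I-2: Aa
A/II-2 ? ·: AA|Aa|aa
A/III-1 ? II-1×II-2: Aa|aa
A/III-2 aff ·: aa
A/IV-1 aff III-1×III-2: aa
A/IV-2 aff III-1×III-2: aa
⇒ A over [I-1,I-2,II-1,II-2,III-1,III-2,IV-1,IV-2]: 10 consistent
P/I-1 ? ·: PP|Pp|pp
P/I-2 un ·: PP|Pp
P/II-1 un I-1×I-2: PP|Pp
P/II-2 ? ·: PP|Pp|pp
P/III-1 ? II-1×II-2: PP|Pp|pp
P/III-2 ? ·: PP|Pp|pp
P/IV-1 ? III-1×III-2: PP|Pp|pp
P/IV-2 ? III-1×III-2: PP|Pp|pp
⇒ P over [I-1,I-2,II-1,II-2,III-1,III-2,IV-1,IV-2]: 559 consistent
T/I-1 ? ·: TT|Tt|tt
T/I-2 un ·: TT|Tt
T/II-1 ? I-1×I-2: TT|Tt|tt
T/II-2 ? ·: TT|Tt|tt
T/III-1 un II-1×II-2: TT|Tt
T/III-2 ? ·: TT|Tt|tt
T/IV-1 ? III-1×III-2: TT|Tt|tt
T/IV-2 ? III-1×III-2: TT|Tt|tt
⇒ T over [I-1,I-2,II-1,II-2,III-1,III-2,IV-1,IV-2]: 567 consistent

I-2 ∈ {AA PP TT, AA PP Tt, AA Pp TT, AA Pp Tt, Aa PP TT, Aa PP Tt, Aa Pp TT, Aa Pp Tt}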